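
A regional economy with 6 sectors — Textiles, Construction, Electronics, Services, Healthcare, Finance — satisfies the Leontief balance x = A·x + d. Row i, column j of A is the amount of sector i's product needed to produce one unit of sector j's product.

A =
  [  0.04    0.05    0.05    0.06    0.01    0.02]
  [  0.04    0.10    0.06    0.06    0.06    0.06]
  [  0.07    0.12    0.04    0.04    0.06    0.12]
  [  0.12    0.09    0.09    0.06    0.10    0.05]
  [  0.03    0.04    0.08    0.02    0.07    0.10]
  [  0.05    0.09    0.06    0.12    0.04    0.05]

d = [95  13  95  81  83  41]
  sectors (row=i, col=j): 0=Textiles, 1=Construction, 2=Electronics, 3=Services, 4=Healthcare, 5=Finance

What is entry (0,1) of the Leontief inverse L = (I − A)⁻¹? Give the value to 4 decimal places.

Form M = I − A:
  [  0.96   -0.05   -0.05   -0.06   -0.01   -0.02]
  [ -0.04    0.90   -0.06   -0.06   -0.06   -0.06]
  [ -0.07   -0.12    0.96   -0.04   -0.06   -0.12]
  [ -0.12   -0.09   -0.09    0.94   -0.10   -0.05]
  [ -0.03   -0.04   -0.08   -0.02    0.93   -0.10]
  [ -0.05   -0.09   -0.06   -0.12   -0.04    0.95]
Leontief inverse L = M⁻¹:
  [  1.0642    0.0832    0.0739    0.0828    0.0324    0.0448]
  [  0.0759    1.1529    0.0996    0.0978    0.0965    0.1023]
  [  0.1094    0.1806    1.0856    0.0880    0.0995    0.1659]
  [  0.1650    0.1555    0.1406    1.1067    0.1444    0.1045]
  [  0.0606    0.0871    0.1143    0.0556    1.1009    0.1400]
  [  0.0935    0.1483    0.1045    0.1613    0.0817    1.0943]
Total output x = L · d:
  x_0 = 1.0642·95 + 0.0832·13 + 0.0739·95 + 0.0828·81 + 0.0324·83 + 0.0448·41 = 120.4302
  x_1 = 0.0759·95 + 1.1529·13 + 0.0996·95 + 0.0978·81 + 0.0965·83 + 0.1023·41 = 51.7866
  x_2 = 0.1094·95 + 0.1806·13 + 1.0856·95 + 0.0880·81 + 0.0995·83 + 0.1659·41 = 138.0616
  x_3 = 0.1650·95 + 0.1555·13 + 0.1406·95 + 1.1067·81 + 0.1444·83 + 0.1045·41 = 136.9653
  x_4 = 0.0606·95 + 0.0871·13 + 0.1143·95 + 0.0556·81 + 1.1009·83 + 0.1400·41 = 119.3694
  x_5 = 0.0935·95 + 0.1483·13 + 0.1045·95 + 0.1613·81 + 0.0817·83 + 1.0943·41 = 85.4491

L[0,1] = 0.0832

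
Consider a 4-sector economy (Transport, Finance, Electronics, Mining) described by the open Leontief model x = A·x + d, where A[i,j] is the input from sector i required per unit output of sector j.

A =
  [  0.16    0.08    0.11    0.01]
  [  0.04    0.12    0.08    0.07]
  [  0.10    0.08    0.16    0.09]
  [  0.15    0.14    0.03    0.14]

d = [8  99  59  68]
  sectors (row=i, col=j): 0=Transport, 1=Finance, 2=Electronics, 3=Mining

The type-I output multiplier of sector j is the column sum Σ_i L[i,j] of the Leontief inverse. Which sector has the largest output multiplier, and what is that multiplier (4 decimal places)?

Form M = I − A:
  [  0.84   -0.08   -0.11   -0.01]
  [ -0.04    0.88   -0.08   -0.07]
  [ -0.10   -0.08    0.84   -0.09]
  [ -0.15   -0.14   -0.03    0.86]
Leontief inverse L = M⁻¹:
  [  1.2254    0.1342    0.1748    0.0435]
  [  0.0907    1.1737    0.1276    0.1099]
  [  0.1797    0.1513    1.2335    0.1435]
  [  0.2348    0.2198    0.0943    1.1933]
Total output x = L · d:
  x_0 = 1.2254·8 + 0.1342·99 + 0.1748·59 + 0.0435·68 = 36.3599
  x_1 = 0.0907·8 + 1.1737·99 + 0.1276·59 + 0.1099·68 = 131.9255
  x_2 = 0.1797·8 + 0.1513·99 + 1.2335·59 + 0.1435·68 = 98.9531
  x_3 = 0.2348·8 + 0.2198·99 + 0.0943·59 + 1.1933·68 = 110.3397
Output multipliers (column sums of L):
  Transport: 1.7306
  Finance: 1.6790
  Electronics: 1.6302
  Mining: 1.4902

Transport (1.7306)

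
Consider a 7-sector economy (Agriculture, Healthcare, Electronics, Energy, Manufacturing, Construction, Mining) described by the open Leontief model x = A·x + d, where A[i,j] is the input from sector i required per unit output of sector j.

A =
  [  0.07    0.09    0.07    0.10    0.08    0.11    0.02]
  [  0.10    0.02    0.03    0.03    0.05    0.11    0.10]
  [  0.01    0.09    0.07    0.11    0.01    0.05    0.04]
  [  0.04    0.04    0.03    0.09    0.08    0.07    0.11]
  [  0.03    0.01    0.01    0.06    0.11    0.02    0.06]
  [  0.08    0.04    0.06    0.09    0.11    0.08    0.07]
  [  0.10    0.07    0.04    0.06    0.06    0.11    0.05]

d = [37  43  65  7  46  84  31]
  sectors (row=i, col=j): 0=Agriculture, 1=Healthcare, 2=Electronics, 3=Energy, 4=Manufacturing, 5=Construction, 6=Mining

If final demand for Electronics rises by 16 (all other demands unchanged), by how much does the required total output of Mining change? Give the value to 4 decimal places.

1.2904

Form M = I − A:
  [  0.93   -0.09   -0.07   -0.10   -0.08   -0.11   -0.02]
  [ -0.10    0.98   -0.03   -0.03   -0.05   -0.11   -0.10]
  [ -0.01   -0.09    0.93   -0.11   -0.01   -0.05   -0.04]
  [ -0.04   -0.04   -0.03    0.91   -0.08   -0.07   -0.11]
  [ -0.03   -0.01   -0.01   -0.06    0.89   -0.02   -0.06]
  [ -0.08   -0.04   -0.06   -0.09   -0.11    0.92   -0.07]
  [ -0.10   -0.07   -0.04   -0.06   -0.06   -0.11    0.95]
Leontief inverse L = M⁻¹:
  [  1.1289    0.1365    0.1124    0.1763    0.1549    0.1846    0.0867]
  [  0.1542    1.0638    0.0681    0.0952    0.1149    0.1769    0.1494]
  [  0.0529    0.1239    1.0998    0.1631    0.0579    0.1054    0.0908]
  [  0.0931    0.0803    0.0642    1.1534    0.1451    0.1350    0.1658]
  [  0.0604    0.0331    0.0289    0.0991    1.1535    0.0567    0.0945]
  [  0.1367    0.0868    0.1003    0.1647    0.1843    1.1514    0.1318]
  [  0.1579    0.1152    0.0807    0.1306    0.1306    0.1823    1.1083]
Total output x = L · d:
  x_0 = 1.1289·37 + 0.1365·43 + 0.1124·65 + 0.1763·7 + 0.1549·46 + 0.1846·84 + 0.0867·31 = 81.4925
  x_1 = 0.1542·37 + 1.0638·43 + 0.0681·65 + 0.0952·7 + 0.1149·46 + 0.1769·84 + 0.1494·31 = 81.3158
  x_2 = 0.0529·37 + 0.1239·43 + 1.0998·65 + 0.1631·7 + 0.0579·46 + 0.1054·84 + 0.0908·31 = 94.2454
  x_3 = 0.0931·37 + 0.0803·43 + 0.0642·65 + 1.1534·7 + 0.1451·46 + 0.1350·84 + 0.1658·31 = 42.2962
  x_4 = 0.0604·37 + 0.0331·43 + 0.0289·65 + 0.0991·7 + 1.1535·46 + 0.0567·84 + 0.0945·31 = 66.9786
  x_5 = 0.1367·37 + 0.0868·43 + 0.1003·65 + 0.1647·7 + 0.1843·46 + 1.1514·84 + 0.1318·31 = 125.7448
  x_6 = 0.1579·37 + 0.1152·43 + 0.0807·65 + 0.1306·7 + 0.1306·46 + 0.1823·84 + 1.1083·31 = 72.6311
Δx_6 = L[6,2] · Δd_2 = 0.0807 · 16 = 1.2904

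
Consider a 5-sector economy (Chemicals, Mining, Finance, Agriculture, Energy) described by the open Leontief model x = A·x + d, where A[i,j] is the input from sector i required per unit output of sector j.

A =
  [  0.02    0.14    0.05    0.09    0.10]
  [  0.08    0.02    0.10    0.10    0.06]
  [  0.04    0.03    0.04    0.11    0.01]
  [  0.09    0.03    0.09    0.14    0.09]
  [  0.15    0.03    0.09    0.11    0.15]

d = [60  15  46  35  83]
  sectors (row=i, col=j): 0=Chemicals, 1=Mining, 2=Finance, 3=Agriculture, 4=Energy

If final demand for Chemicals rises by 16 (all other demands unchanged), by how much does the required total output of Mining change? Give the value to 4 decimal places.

Form M = I − A:
  [  0.98   -0.14   -0.05   -0.09   -0.10]
  [ -0.08    0.98   -0.10   -0.10   -0.06]
  [ -0.04   -0.03    0.96   -0.11   -0.01]
  [ -0.09   -0.03   -0.09    0.86   -0.09]
  [ -0.15   -0.03   -0.09   -0.11    0.85]
Leontief inverse L = M⁻¹:
  [  1.0776    0.1670    0.1038    0.1656    0.1573]
  [  0.1234    1.0508    0.1417    0.1670    0.1081]
  [  0.0679    0.0484    1.0685    0.1546    0.0403]
  [  0.1473    0.0676    0.1439    1.2241    0.1534]
  [  0.2208    0.0804    0.1551    0.2099    1.2322]
Total output x = L · d:
  x_0 = 1.0776·60 + 0.1670·15 + 0.1038·46 + 0.1656·35 + 0.1573·83 = 90.7856
  x_1 = 0.1234·60 + 1.0508·15 + 0.1417·46 + 0.1670·35 + 0.1081·83 = 44.5006
  x_2 = 0.0679·60 + 0.0484·15 + 1.0685·46 + 0.1546·35 + 0.0403·83 = 62.7118
  x_3 = 0.1473·60 + 0.0676·15 + 0.1439·46 + 1.2241·35 + 0.1534·83 = 72.0441
  x_4 = 0.2208·60 + 0.0804·15 + 0.1551·46 + 0.2099·35 + 1.2322·83 = 131.2021
Δx_1 = L[1,0] · Δd_0 = 0.1234 · 16 = 1.9751

1.9751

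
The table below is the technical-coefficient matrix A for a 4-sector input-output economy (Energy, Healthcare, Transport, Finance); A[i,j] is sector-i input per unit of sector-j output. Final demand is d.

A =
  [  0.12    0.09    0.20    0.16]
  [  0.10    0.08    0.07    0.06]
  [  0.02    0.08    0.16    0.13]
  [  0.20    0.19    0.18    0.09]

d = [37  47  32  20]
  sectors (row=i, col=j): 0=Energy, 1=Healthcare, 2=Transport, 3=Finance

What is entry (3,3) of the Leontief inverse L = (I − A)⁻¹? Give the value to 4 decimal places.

Form M = I − A:
  [  0.88   -0.09   -0.20   -0.16]
  [ -0.10    0.92   -0.07   -0.06]
  [ -0.02   -0.08    0.84   -0.13]
  [ -0.20   -0.19   -0.18    0.91]
Leontief inverse L = M⁻¹:
  [  1.2334    0.2117    0.3722    0.2840]
  [  0.1624    1.1431    0.1611    0.1269]
  [  0.0949    0.1630    1.2715    0.2091]
  [  0.3238    0.3174    0.3669    1.2292]
Total output x = L · d:
  x_0 = 1.2334·37 + 0.2117·47 + 0.3722·32 + 0.2840·20 = 73.1741
  x_1 = 0.1624·37 + 1.1431·47 + 0.1611·32 + 0.1269·20 = 67.4282
  x_2 = 0.0949·37 + 0.1630·47 + 1.2715·32 + 0.2091·20 = 56.0439
  x_3 = 0.3238·37 + 0.3174·47 + 0.3669·32 + 1.2292·20 = 63.2243

L[3,3] = 1.2292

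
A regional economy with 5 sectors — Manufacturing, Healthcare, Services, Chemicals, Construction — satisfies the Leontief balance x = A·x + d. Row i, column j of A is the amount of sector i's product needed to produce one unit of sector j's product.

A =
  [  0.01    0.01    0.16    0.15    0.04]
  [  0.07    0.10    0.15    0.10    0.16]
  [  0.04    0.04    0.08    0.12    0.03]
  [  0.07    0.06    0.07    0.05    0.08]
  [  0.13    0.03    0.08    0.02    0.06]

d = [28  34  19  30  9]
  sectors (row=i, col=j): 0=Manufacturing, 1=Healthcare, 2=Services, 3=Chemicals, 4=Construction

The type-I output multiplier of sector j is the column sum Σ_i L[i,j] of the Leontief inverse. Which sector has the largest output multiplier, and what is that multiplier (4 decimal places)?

Form M = I − A:
  [  0.99   -0.01   -0.16   -0.15   -0.04]
  [ -0.07    0.90   -0.15   -0.10   -0.16]
  [ -0.04   -0.04    0.92   -0.12   -0.03]
  [ -0.07   -0.06   -0.07    0.95   -0.08]
  [ -0.13   -0.03   -0.08   -0.02    0.94]
Leontief inverse L = M⁻¹:
  [  1.0448    0.0365    0.2091    0.1968    0.0741]
  [  0.1323    1.1425    0.2421    0.1764    0.2228]
  [  0.0698    0.0638    1.1273    0.1615    0.0635]
  [  0.1037    0.0836    0.1251    1.0961    0.1159]
  [  0.1569    0.0487    0.1352    0.0699    1.0891]
Total output x = L · d:
  x_0 = 1.0448·28 + 0.0365·34 + 0.2091·19 + 0.1968·30 + 0.0741·9 = 41.0363
  x_1 = 0.1323·28 + 1.1425·34 + 0.2421·19 + 0.1764·30 + 0.2228·9 = 54.4488
  x_2 = 0.0698·28 + 0.0638·34 + 1.1273·19 + 0.1615·30 + 0.0635·9 = 30.9576
  x_3 = 0.1037·28 + 0.0836·34 + 0.1251·19 + 1.0961·30 + 0.1159·9 = 42.0504
  x_4 = 0.1569·28 + 0.0487·34 + 0.1352·19 + 0.0699·30 + 1.0891·9 = 20.5168
Output multipliers (column sums of L):
  Manufacturing: 1.5074
  Healthcare: 1.3751
  Services: 1.8389
  Chemicals: 1.7006
  Construction: 1.5655

Services (1.8389)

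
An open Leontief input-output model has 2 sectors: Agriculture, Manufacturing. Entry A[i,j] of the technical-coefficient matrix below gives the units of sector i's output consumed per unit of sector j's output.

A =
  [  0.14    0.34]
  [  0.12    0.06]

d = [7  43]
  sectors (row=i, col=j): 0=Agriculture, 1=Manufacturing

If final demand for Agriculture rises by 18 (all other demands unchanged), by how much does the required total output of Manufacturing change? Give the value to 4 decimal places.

2.8140

Form M = I − A:
  [  0.86   -0.34]
  [ -0.12    0.94]
Leontief inverse L = M⁻¹:
  [  1.2246    0.4429]
  [  0.1563    1.1204]
Total output x = L · d:
  x_0 = 1.2246·7 + 0.4429·43 = 27.6186
  x_1 = 0.1563·7 + 1.1204·43 = 49.2705
Δx_1 = L[1,0] · Δd_0 = 0.1563 · 18 = 2.8140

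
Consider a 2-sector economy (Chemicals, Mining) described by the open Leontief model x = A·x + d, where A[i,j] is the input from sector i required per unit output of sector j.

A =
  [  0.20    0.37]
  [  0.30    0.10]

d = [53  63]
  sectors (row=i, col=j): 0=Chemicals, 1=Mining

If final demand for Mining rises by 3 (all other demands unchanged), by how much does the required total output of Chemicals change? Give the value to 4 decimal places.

1.8227

Form M = I − A:
  [  0.80   -0.37]
  [ -0.30    0.90]
Leontief inverse L = M⁻¹:
  [  1.4778    0.6076]
  [  0.4926    1.3136]
Total output x = L · d:
  x_0 = 1.4778·53 + 0.6076·63 = 116.6010
  x_1 = 0.4926·53 + 1.3136·63 = 108.8670
Δx_0 = L[0,1] · Δd_1 = 0.6076 · 3 = 1.8227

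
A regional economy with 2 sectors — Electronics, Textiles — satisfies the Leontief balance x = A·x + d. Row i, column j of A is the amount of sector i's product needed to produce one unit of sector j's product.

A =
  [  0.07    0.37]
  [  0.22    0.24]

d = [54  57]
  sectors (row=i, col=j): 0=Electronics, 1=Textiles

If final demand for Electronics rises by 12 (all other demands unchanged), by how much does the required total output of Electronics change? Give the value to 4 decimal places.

14.5827

Form M = I − A:
  [  0.93   -0.37]
  [ -0.22    0.76]
Leontief inverse L = M⁻¹:
  [  1.2152    0.5916]
  [  0.3518    1.4870]
Total output x = L · d:
  x_0 = 1.2152·54 + 0.5916·57 = 99.3444
  x_1 = 0.3518·54 + 1.4870·57 = 103.7576
Δx_0 = L[0,0] · Δd_0 = 1.2152 · 12 = 14.5827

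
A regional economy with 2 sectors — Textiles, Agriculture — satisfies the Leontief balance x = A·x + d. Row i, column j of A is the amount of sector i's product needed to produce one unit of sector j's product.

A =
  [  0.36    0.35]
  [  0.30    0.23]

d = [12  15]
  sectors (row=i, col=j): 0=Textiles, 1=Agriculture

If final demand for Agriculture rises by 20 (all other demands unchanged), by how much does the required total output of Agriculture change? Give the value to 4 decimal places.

33.0067

Form M = I − A:
  [  0.64   -0.35]
  [ -0.30    0.77]
Leontief inverse L = M⁻¹:
  [  1.9856    0.9025]
  [  0.7736    1.6503]
Total output x = L · d:
  x_0 = 1.9856·12 + 0.9025·15 = 37.3646
  x_1 = 0.7736·12 + 1.6503·15 = 34.0382
Δx_1 = L[1,1] · Δd_1 = 1.6503 · 20 = 33.0067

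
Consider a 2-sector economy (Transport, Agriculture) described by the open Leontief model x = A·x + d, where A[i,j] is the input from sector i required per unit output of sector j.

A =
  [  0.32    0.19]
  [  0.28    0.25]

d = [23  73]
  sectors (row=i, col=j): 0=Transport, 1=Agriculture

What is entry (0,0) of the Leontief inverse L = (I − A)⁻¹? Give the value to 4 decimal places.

Form M = I − A:
  [  0.68   -0.19]
  [ -0.28    0.75]
Leontief inverse L = M⁻¹:
  [  1.6419    0.4159]
  [  0.6130    1.4886]
Total output x = L · d:
  x_0 = 1.6419·23 + 0.4159·73 = 68.1261
  x_1 = 0.6130·23 + 1.4886·73 = 122.7671

L[0,0] = 1.6419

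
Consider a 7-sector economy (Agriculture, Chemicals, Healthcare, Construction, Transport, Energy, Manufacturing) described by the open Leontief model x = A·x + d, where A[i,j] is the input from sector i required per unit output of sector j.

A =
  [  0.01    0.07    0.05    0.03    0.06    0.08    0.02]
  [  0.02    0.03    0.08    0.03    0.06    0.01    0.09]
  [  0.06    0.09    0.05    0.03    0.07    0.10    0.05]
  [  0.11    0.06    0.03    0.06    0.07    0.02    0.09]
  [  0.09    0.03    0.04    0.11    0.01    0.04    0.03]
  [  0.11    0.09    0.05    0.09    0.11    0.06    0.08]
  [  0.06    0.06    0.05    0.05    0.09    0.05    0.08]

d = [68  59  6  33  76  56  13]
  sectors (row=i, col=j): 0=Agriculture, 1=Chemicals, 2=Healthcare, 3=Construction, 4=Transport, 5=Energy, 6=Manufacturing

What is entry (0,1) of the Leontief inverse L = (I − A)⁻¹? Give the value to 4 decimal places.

L[0,1] = 0.1033

Form M = I − A:
  [  0.99   -0.07   -0.05   -0.03   -0.06   -0.08   -0.02]
  [ -0.02    0.97   -0.08   -0.03   -0.06   -0.01   -0.09]
  [ -0.06   -0.09    0.95   -0.03   -0.07   -0.10   -0.05]
  [ -0.11   -0.06   -0.03    0.94   -0.07   -0.02   -0.09]
  [ -0.09   -0.03   -0.04   -0.11    0.99   -0.04   -0.03]
  [ -0.11   -0.09   -0.05   -0.09   -0.11    0.94   -0.08]
  [ -0.06   -0.06   -0.05   -0.05   -0.09   -0.05    0.92]
Leontief inverse L = M⁻¹:
  [  1.0481    0.1033    0.0785    0.0638    0.0968    0.1071    0.0559]
  [  0.0552    1.0628    0.1069    0.0606    0.0952    0.0393    0.1234]
  [  0.1096    0.1364    1.0899    0.0754    0.1217    0.1387    0.0984]
  [  0.1533    0.1024    0.0663    1.1002    0.1164    0.0566    0.1333]
  [  0.1287    0.0676    0.0684    0.1417    1.0508    0.0703    0.0674]
  [  0.1727    0.1476    0.0992    0.1472    0.1727    1.1086    0.1400]
  [  0.1082    0.1037    0.0870    0.0939    0.1376    0.0873    1.1254]
Total output x = L · d:
  x_0 = 1.0481·68 + 0.1033·59 + 0.0785·6 + 0.0638·33 + 0.0968·76 + 0.1071·56 + 0.0559·13 = 94.0244
  x_1 = 0.0552·68 + 1.0628·59 + 0.1069·6 + 0.0606·33 + 0.0952·76 + 0.0393·56 + 0.1234·13 = 80.1338
  x_2 = 0.1096·68 + 0.1364·59 + 1.0899·6 + 0.0754·33 + 0.1217·76 + 0.1387·56 + 0.0984·13 = 42.8242
  x_3 = 0.1533·68 + 0.1024·59 + 0.0663·6 + 1.1002·33 + 0.1164·76 + 0.0566·56 + 0.1333·13 = 66.9207
  x_4 = 0.1287·68 + 0.0676·59 + 0.0684·6 + 0.1417·33 + 1.0508·76 + 0.0703·56 + 0.0674·13 = 102.4950
  x_5 = 0.1727·68 + 0.1476·59 + 0.0992·6 + 0.1472·33 + 0.1727·76 + 1.1086·56 + 0.1400·13 = 102.9353
  x_6 = 0.1082·68 + 0.1037·59 + 0.0870·6 + 0.0939·33 + 0.1376·76 + 0.0873·56 + 1.1254·13 = 47.0740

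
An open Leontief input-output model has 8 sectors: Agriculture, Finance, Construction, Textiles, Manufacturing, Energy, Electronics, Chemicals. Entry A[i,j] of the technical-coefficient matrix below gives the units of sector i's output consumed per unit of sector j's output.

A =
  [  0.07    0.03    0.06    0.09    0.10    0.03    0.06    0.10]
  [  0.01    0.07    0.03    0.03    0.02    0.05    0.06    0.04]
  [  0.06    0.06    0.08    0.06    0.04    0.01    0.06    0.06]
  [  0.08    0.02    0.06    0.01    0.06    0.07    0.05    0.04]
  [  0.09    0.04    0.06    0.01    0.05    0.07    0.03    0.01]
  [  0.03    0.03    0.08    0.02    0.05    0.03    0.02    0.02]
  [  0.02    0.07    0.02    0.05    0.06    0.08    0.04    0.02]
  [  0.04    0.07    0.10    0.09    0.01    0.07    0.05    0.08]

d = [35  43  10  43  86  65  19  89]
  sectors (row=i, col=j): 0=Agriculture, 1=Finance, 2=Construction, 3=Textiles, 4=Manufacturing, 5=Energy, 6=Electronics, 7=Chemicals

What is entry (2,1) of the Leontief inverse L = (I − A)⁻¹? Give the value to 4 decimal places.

Form M = I − A:
  [  0.93   -0.03   -0.06   -0.09   -0.10   -0.03   -0.06   -0.10]
  [ -0.01    0.93   -0.03   -0.03   -0.02   -0.05   -0.06   -0.04]
  [ -0.06   -0.06    0.92   -0.06   -0.04   -0.01   -0.06   -0.06]
  [ -0.08   -0.02   -0.06    0.99   -0.06   -0.07   -0.05   -0.04]
  [ -0.09   -0.04   -0.06   -0.01    0.95   -0.07   -0.03   -0.01]
  [ -0.03   -0.03   -0.08   -0.02   -0.05    0.97   -0.02   -0.02]
  [ -0.02   -0.07   -0.02   -0.05   -0.06   -0.08    0.96   -0.02]
  [ -0.04   -0.07   -0.10   -0.09   -0.01   -0.07   -0.05    0.92]
Leontief inverse L = M⁻¹:
  [  1.1201    0.0739    0.1183    0.1325    0.1449    0.0785    0.1026    0.1439]
  [  0.0309    1.0963    0.0589    0.0513    0.0419    0.0760    0.0829    0.0610]
  [  0.0967    0.0969    1.1241    0.0951    0.0751    0.0467    0.0956    0.0961]
  [  0.1139    0.0513    0.1015    1.0417    0.0942    0.1009    0.0797    0.0715]
  [  0.1211    0.0680    0.0971    0.0383    1.0825    0.0967    0.0578    0.0392]
  [  0.0548    0.0531    0.1096    0.0411    0.0725    1.0512    0.0421    0.0418]
  [  0.0474    0.0972    0.0539    0.0713    0.0873    0.1094    1.0650    0.0425]
  [  0.0808    0.1122    0.1541    0.1293    0.0489    0.1111    0.0907    1.1212]
Total output x = L · d:
  x_0 = 1.1201·35 + 0.0739·43 + 0.1183·10 + 0.1325·43 + 0.1449·86 + 0.0785·65 + 0.1026·19 + 0.1439·89 = 81.5935
  x_1 = 0.0309·35 + 1.0963·43 + 0.0589·10 + 0.0513·43 + 0.0419·86 + 0.0760·65 + 0.0829·19 + 0.0610·89 = 66.5676
  x_2 = 0.0967·35 + 0.0969·43 + 1.1241·10 + 0.0951·43 + 0.0751·86 + 0.0467·65 + 0.0956·19 + 0.0961·89 = 42.7377
  x_3 = 0.1139·35 + 0.0513·43 + 0.1015·10 + 1.0417·43 + 0.0942·86 + 0.1009·65 + 0.0797·19 + 0.0715·89 = 74.5344
  x_4 = 0.1211·35 + 0.0680·43 + 0.0971·10 + 0.0383·43 + 1.0825·86 + 0.0967·65 + 0.0578·19 + 0.0392·89 = 113.7521
  x_5 = 0.0548·35 + 0.0531·43 + 0.1096·10 + 0.0411·43 + 0.0725·86 + 1.0512·65 + 0.0421·19 + 0.0418·89 = 86.1415
  x_6 = 0.0474·35 + 0.0972·43 + 0.0539·10 + 0.0713·43 + 0.0873·86 + 0.1094·65 + 1.0650·19 + 0.0425·89 = 48.0660
  x_7 = 0.0808·35 + 0.1122·43 + 0.1541·10 + 0.1293·43 + 0.0489·86 + 0.1111·65 + 0.0907·19 + 1.1212·89 = 127.6914

L[2,1] = 0.0969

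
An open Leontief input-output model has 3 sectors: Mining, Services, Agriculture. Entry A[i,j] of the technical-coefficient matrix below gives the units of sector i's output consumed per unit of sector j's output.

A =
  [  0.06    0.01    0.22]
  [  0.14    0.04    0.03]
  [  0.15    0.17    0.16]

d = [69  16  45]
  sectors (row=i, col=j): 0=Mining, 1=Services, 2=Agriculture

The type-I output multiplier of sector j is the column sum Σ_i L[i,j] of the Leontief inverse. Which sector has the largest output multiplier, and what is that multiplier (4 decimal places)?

Agriculture (1.6383)

Form M = I − A:
  [  0.94   -0.01   -0.22]
  [ -0.14    0.96   -0.03]
  [ -0.15   -0.17    0.84]
Leontief inverse L = M⁻¹:
  [  1.1206    0.0640    0.2958]
  [  0.1707    1.0581    0.0825]
  [  0.2347    0.2256    1.2600]
Total output x = L · d:
  x_0 = 1.1206·69 + 0.0640·16 + 0.2958·45 = 91.6534
  x_1 = 0.1707·69 + 1.0581·16 + 0.0825·45 = 32.4234
  x_2 = 0.2347·69 + 0.2256·16 + 1.2600·45 = 76.5000
Output multipliers (column sums of L):
  Mining: 1.5260
  Services: 1.3477
  Agriculture: 1.6383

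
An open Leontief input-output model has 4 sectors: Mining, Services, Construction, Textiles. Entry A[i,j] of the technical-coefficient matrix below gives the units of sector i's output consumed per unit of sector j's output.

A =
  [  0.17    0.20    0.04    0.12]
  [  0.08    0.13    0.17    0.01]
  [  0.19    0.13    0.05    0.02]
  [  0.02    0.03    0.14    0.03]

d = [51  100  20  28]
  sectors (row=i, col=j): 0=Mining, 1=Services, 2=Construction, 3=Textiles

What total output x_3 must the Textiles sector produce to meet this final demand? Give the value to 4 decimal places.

44.1186

Form M = I − A:
  [  0.83   -0.20   -0.04   -0.12]
  [ -0.08    0.87   -0.17   -0.01]
  [ -0.19   -0.13    0.95   -0.02]
  [ -0.02   -0.03   -0.14    0.97]
Leontief inverse L = M⁻¹:
  [  1.2701    0.3177    0.1344    0.1632]
  [  0.1722    1.2250    0.2322    0.0387]
  [  0.2791    0.2328    1.1149    0.0599]
  [  0.0718    0.0780    0.1709    1.0441]
Total output x = L · d:
  x_0 = 1.2701·51 + 0.3177·100 + 0.1344·20 + 0.1632·28 = 103.8023
  x_1 = 0.1722·51 + 1.2250·100 + 0.2322·20 + 0.0387·28 = 137.0101
  x_2 = 0.2791·51 + 0.2328·100 + 1.1149·20 + 0.0599·28 = 61.4906
  x_3 = 0.0718·51 + 0.0780·100 + 0.1709·20 + 1.0441·28 = 44.1186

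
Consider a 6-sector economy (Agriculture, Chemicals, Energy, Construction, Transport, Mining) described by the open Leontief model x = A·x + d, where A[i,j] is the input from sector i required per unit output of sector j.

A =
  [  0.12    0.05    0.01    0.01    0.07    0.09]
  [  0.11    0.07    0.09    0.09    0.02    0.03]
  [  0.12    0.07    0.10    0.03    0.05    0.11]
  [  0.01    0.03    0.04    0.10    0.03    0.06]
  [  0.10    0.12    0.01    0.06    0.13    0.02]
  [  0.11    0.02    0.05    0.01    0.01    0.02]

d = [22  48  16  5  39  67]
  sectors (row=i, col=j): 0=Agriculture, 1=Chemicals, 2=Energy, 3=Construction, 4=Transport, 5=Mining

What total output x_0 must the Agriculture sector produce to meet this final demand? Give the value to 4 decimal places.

42.3095

Form M = I − A:
  [  0.88   -0.05   -0.01   -0.01   -0.07   -0.09]
  [ -0.11    0.93   -0.09   -0.09   -0.02   -0.03]
  [ -0.12   -0.07    0.90   -0.03   -0.05   -0.11]
  [ -0.01   -0.03   -0.04    0.90   -0.03   -0.06]
  [ -0.10   -0.12   -0.01   -0.06    0.87   -0.02]
  [ -0.11   -0.02   -0.05   -0.01   -0.01    0.98]
Leontief inverse L = M⁻¹:
  [  1.1773    0.0821    0.0303    0.0303    0.1008    0.1179]
  [  0.1711    1.1057    0.1224    0.1208    0.0512    0.0717]
  [  0.1991    0.1128    1.1368    0.0590    0.0878    0.1547]
  [  0.0431    0.0510    0.0606    1.1228    0.0478    0.0820]
  [  0.1676    0.1677    0.0391    0.0987    1.1730    0.0549]
  [  0.1479    0.0398    0.0649    0.0213    0.0293    1.0444]
Total output x = L · d:
  x_0 = 1.1773·22 + 0.0821·48 + 0.0303·16 + 0.0303·5 + 0.1008·39 + 0.1179·67 = 42.3095
  x_1 = 0.1711·22 + 1.1057·48 + 0.1224·16 + 0.1208·5 + 0.0512·39 + 0.0717·67 = 66.2036
  x_2 = 0.1991·22 + 0.1128·48 + 1.1368·16 + 0.0590·5 + 0.0878·39 + 0.1547·67 = 42.0695
  x_3 = 0.0431·22 + 0.0510·48 + 0.0606·16 + 1.1228·5 + 0.0478·39 + 0.0820·67 = 17.3400
  x_4 = 0.1676·22 + 0.1677·48 + 0.0391·16 + 0.0987·5 + 1.1730·39 + 0.0549·67 = 62.2816
  x_5 = 0.1479·22 + 0.0398·48 + 0.0649·16 + 0.0213·5 + 0.0293·39 + 1.0444·67 = 77.4263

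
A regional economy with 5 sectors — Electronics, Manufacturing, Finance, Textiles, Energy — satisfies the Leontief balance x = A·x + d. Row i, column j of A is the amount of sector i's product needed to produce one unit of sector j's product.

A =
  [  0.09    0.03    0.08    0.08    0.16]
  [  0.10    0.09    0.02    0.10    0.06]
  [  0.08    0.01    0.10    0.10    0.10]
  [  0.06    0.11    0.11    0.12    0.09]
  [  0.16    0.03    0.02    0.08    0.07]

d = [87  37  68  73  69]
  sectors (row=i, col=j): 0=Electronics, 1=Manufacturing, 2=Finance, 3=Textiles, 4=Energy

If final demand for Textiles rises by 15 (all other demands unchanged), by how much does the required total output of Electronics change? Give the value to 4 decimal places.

Form M = I − A:
  [  0.91   -0.03   -0.08   -0.08   -0.16]
  [ -0.10    0.91   -0.02   -0.10   -0.06]
  [ -0.08   -0.01    0.90   -0.10   -0.10]
  [ -0.06   -0.11   -0.11    0.88   -0.09]
  [ -0.16   -0.03   -0.02   -0.08    0.93]
Leontief inverse L = M⁻¹:
  [  1.1684    0.0657    0.1288    0.1496    0.2336]
  [  0.1617    1.1284    0.0619    0.1611    0.1229]
  [  0.1459    0.0428    1.1488    0.1639    0.1672]
  [  0.1408    0.1572    0.1666    1.2013    0.1685]
  [  0.2215    0.0622    0.0632    0.1378    1.1375]
Total output x = L · d:
  x_0 = 1.1684·87 + 0.0657·37 + 0.1288·68 + 0.1496·73 + 0.2336·69 = 139.8705
  x_1 = 0.1617·87 + 1.1284·37 + 0.0619·68 + 0.1611·73 + 0.1229·69 = 80.2646
  x_2 = 0.1459·87 + 0.0428·37 + 1.1488·68 + 0.1639·73 + 0.1672·69 = 115.8940
  x_3 = 0.1408·87 + 0.1572·37 + 0.1666·68 + 1.2013·73 + 0.1685·69 = 128.7121
  x_4 = 0.2215·87 + 0.0622·37 + 0.0632·68 + 0.1378·73 + 1.1375·69 = 114.4108
Δx_0 = L[0,3] · Δd_3 = 0.1496 · 15 = 2.2433

2.2433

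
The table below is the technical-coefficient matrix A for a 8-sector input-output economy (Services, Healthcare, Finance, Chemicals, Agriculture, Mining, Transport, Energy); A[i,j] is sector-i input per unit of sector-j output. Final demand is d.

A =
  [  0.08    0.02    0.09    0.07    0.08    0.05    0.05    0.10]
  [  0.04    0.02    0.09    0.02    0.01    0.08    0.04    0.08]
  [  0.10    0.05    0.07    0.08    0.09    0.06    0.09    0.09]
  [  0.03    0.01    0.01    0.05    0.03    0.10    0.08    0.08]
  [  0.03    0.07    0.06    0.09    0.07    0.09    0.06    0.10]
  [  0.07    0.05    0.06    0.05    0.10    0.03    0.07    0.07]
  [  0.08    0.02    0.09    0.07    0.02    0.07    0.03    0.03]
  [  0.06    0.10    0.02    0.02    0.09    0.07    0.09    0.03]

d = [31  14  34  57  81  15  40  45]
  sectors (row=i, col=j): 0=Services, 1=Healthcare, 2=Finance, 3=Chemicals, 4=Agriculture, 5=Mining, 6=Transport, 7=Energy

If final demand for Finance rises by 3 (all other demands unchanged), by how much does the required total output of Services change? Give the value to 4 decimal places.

Form M = I − A:
  [  0.92   -0.02   -0.09   -0.07   -0.08   -0.05   -0.05   -0.10]
  [ -0.04    0.98   -0.09   -0.02   -0.01   -0.08   -0.04   -0.08]
  [ -0.10   -0.05    0.93   -0.08   -0.09   -0.06   -0.09   -0.09]
  [ -0.03   -0.01   -0.01    0.95   -0.03   -0.10   -0.08   -0.08]
  [ -0.03   -0.07   -0.06   -0.09    0.93   -0.09   -0.06   -0.10]
  [ -0.07   -0.05   -0.06   -0.05   -0.10    0.97   -0.07   -0.07]
  [ -0.08   -0.02   -0.09   -0.07   -0.02   -0.07    0.97   -0.03]
  [ -0.06   -0.10   -0.02   -0.02   -0.09   -0.07   -0.09    0.97]
Leontief inverse L = M⁻¹:
  [  1.1475    0.0703    0.1527    0.1325    0.1516    0.1237    0.1219    0.1775]
  [  0.0912    1.0563    0.1358    0.0627    0.0630    0.1287    0.0916    0.1329]
  [  0.1768    0.1047    1.1446    0.1515    0.1685    0.1449    0.1696    0.1786]
  [  0.0769    0.0445    0.0534    1.0912    0.0788    0.1494    0.1284    0.1294]
  [  0.0965    0.1205    0.1235    0.1503    1.1395    0.1661    0.1327    0.1773]
  [  0.1304    0.0947    0.1202    0.1077    0.1620    1.0988    0.1331    0.1414]
  [  0.1335    0.0541    0.1392    0.1181    0.0748    0.1239    1.0847    0.0911]
  [  0.1164    0.1394    0.0812    0.0730    0.1453    0.1332    0.1457    1.0971]
Total output x = L · d:
  x_0 = 1.1475·31 + 0.0703·14 + 0.1527·34 + 0.1325·57 + 0.1516·81 + 0.1237·15 + 0.1219·40 + 0.1775·45 = 76.2979
  x_1 = 0.0912·31 + 1.0563·14 + 0.1358·34 + 0.0627·57 + 0.0630·81 + 0.1287·15 + 0.0916·40 + 0.1329·45 = 42.4891
  x_2 = 0.1768·31 + 0.1047·14 + 1.1446·34 + 0.1515·57 + 0.1685·81 + 0.1449·15 + 0.1696·40 + 0.1786·45 = 85.1421
  x_3 = 0.0769·31 + 0.0445·14 + 0.0534·34 + 1.0912·57 + 0.0788·81 + 0.1494·15 + 0.1284·40 + 0.1294·45 = 86.6070
  x_4 = 0.0965·31 + 0.1205·14 + 0.1235·34 + 0.1503·57 + 1.1395·81 + 0.1661·15 + 0.1327·40 + 0.1773·45 = 125.5233
  x_5 = 0.1304·31 + 0.0947·14 + 0.1202·34 + 0.1077·57 + 0.1620·81 + 1.0988·15 + 0.1331·40 + 0.1414·45 = 56.8879
  x_6 = 0.1335·31 + 0.0541·14 + 0.1392·34 + 0.1181·57 + 0.0748·81 + 0.1239·15 + 1.0847·40 + 0.0911·45 = 71.7679
  x_7 = 0.1164·31 + 0.1394·14 + 0.0812·34 + 0.0730·57 + 0.1453·81 + 0.1332·15 + 0.1457·40 + 1.0971·45 = 81.4434
Δx_0 = L[0,2] · Δd_2 = 0.1527 · 3 = 0.4580

0.4580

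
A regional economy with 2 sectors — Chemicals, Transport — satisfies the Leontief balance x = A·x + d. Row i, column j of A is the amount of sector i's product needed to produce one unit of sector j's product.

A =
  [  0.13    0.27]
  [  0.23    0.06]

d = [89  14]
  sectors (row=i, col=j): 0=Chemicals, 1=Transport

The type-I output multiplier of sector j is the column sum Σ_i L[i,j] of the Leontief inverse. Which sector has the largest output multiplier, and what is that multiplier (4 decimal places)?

Form M = I − A:
  [  0.87   -0.27]
  [ -0.23    0.94]
Leontief inverse L = M⁻¹:
  [  1.2439    0.3573]
  [  0.3044    1.1513]
Total output x = L · d:
  x_0 = 1.2439·89 + 0.3573·14 = 115.7073
  x_1 = 0.3044·89 + 1.1513·14 = 43.2050
Output multipliers (column sums of L):
  Chemicals: 1.5482
  Transport: 1.5085

Chemicals (1.5482)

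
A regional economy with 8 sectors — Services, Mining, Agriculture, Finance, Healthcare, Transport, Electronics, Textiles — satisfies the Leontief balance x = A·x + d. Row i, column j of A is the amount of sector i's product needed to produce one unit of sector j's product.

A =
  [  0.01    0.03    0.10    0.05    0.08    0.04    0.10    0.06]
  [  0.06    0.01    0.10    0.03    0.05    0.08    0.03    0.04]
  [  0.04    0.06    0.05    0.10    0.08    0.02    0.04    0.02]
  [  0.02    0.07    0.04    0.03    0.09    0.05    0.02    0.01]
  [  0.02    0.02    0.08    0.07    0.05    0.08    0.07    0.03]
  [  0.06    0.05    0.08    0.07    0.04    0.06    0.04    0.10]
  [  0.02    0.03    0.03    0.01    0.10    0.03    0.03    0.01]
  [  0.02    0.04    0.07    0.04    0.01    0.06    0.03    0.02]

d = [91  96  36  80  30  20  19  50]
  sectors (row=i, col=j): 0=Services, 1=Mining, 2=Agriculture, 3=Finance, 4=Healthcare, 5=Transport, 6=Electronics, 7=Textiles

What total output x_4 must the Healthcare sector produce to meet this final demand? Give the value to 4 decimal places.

Form M = I − A:
  [  0.99   -0.03   -0.10   -0.05   -0.08   -0.04   -0.10   -0.06]
  [ -0.06    0.99   -0.10   -0.03   -0.05   -0.08   -0.03   -0.04]
  [ -0.04   -0.06    0.95   -0.10   -0.08   -0.02   -0.04   -0.02]
  [ -0.02   -0.07   -0.04    0.97   -0.09   -0.05   -0.02   -0.01]
  [ -0.02   -0.02   -0.08   -0.07    0.95   -0.08   -0.07   -0.03]
  [ -0.06   -0.05   -0.08   -0.07   -0.04    0.94   -0.04   -0.10]
  [ -0.02   -0.03   -0.03   -0.01   -0.10   -0.03    0.97   -0.01]
  [ -0.02   -0.04   -0.07   -0.04   -0.01   -0.06   -0.03    0.98]
Leontief inverse L = M⁻¹:
  [  1.0331    0.0604    0.1465    0.0899    0.1290    0.0775    0.1313    0.0828]
  [  0.0814    1.0383    0.1448    0.0694    0.0922    0.1126    0.0612    0.0660]
  [  0.0603    0.0867    1.0942    0.1340    0.1246    0.0558    0.0693    0.0411]
  [  0.0391    0.0902    0.0792    1.0604    0.1237    0.0814    0.0452    0.0311]
  [  0.0423    0.0494    0.1231    0.1069    1.0950    0.1141    0.0986    0.0544]
  [  0.0855    0.0836    0.1347    0.1129    0.0893    1.1017    0.0751    0.1285]
  [  0.0335    0.0453    0.0601    0.0343    0.1267    0.0543    1.0511    0.0256]
  [  0.0370    0.0605    0.1016    0.0666    0.0409    0.0838    0.0498    1.0382]
Total output x = L · d:
  x_0 = 1.0331·91 + 0.0604·96 + 0.1465·36 + 0.0899·80 + 0.1290·30 + 0.0775·20 + 0.1313·19 + 0.0828·50 = 124.3331
  x_1 = 0.0814·91 + 1.0383·96 + 0.1448·36 + 0.0694·80 + 0.0922·30 + 0.1126·20 + 0.0612·19 + 0.0660·50 = 127.3323
  x_2 = 0.0603·91 + 0.0867·96 + 1.0942·36 + 0.1340·80 + 0.1246·30 + 0.0558·20 + 0.0693·19 + 0.0411·50 = 72.1503
  x_3 = 0.0391·91 + 0.0902·96 + 0.0792·36 + 1.0604·80 + 0.1237·30 + 0.0814·20 + 0.0452·19 + 0.0311·50 = 107.6523
  x_4 = 0.0423·91 + 0.0494·96 + 0.1231·36 + 0.1069·80 + 1.0950·30 + 0.1141·20 + 0.0986·19 + 0.0544·50 = 61.2937
  x_5 = 0.0855·91 + 0.0836·96 + 0.1347·36 + 0.1129·80 + 0.0893·30 + 1.1017·20 + 0.0751·19 + 0.1285·50 = 62.2501
  x_6 = 0.0335·91 + 0.0453·96 + 0.0601·36 + 0.0343·80 + 0.1267·30 + 0.0543·20 + 1.0511·19 + 0.0256·50 = 38.4368
  x_7 = 0.0370·91 + 0.0605·96 + 0.1016·36 + 0.0666·80 + 0.0409·30 + 0.0838·20 + 0.0498·19 + 1.0382·50 = 73.9159

61.2937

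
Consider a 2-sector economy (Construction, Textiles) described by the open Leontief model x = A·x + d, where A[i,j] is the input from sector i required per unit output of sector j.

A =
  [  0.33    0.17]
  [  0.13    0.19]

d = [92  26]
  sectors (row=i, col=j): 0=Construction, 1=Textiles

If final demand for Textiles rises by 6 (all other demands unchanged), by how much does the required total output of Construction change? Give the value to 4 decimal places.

1.9593

Form M = I − A:
  [  0.67   -0.17]
  [ -0.13    0.81]
Leontief inverse L = M⁻¹:
  [  1.5559    0.3265]
  [  0.2497    1.2870]
Total output x = L · d:
  x_0 = 1.5559·92 + 0.3265·26 = 151.6327
  x_1 = 0.2497·92 + 1.2870·26 = 56.4349
Δx_0 = L[0,1] · Δd_1 = 0.3265 · 6 = 1.9593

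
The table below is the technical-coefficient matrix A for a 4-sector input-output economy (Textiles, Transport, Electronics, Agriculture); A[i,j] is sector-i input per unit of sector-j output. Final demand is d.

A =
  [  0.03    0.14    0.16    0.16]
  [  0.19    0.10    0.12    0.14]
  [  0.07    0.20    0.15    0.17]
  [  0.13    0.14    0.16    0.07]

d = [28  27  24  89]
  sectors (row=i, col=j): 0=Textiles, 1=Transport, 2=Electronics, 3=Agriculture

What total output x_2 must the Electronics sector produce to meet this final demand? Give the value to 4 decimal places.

78.6398

Form M = I − A:
  [  0.97   -0.14   -0.16   -0.16]
  [ -0.19    0.90   -0.12   -0.14]
  [ -0.07   -0.20    0.85   -0.17]
  [ -0.13   -0.14   -0.16    0.93]
Leontief inverse L = M⁻¹:
  [  1.1519    0.2959    0.3151    0.3003]
  [  0.3102    1.2711    0.2940    0.2985]
  [  0.2169    0.3832    1.3352    0.3391]
  [  0.2450    0.2986    0.3180    1.2205]
Total output x = L · d:
  x_0 = 1.1519·28 + 0.2959·27 + 0.3151·24 + 0.3003·89 = 74.5354
  x_1 = 0.3102·28 + 1.2711·27 + 0.2940·24 + 0.2985·89 = 76.6267
  x_2 = 0.2169·28 + 0.3832·27 + 1.3352·24 + 0.3391·89 = 78.6398
  x_3 = 0.2450·28 + 0.2986·27 + 0.3180·24 + 1.2205·89 = 131.1825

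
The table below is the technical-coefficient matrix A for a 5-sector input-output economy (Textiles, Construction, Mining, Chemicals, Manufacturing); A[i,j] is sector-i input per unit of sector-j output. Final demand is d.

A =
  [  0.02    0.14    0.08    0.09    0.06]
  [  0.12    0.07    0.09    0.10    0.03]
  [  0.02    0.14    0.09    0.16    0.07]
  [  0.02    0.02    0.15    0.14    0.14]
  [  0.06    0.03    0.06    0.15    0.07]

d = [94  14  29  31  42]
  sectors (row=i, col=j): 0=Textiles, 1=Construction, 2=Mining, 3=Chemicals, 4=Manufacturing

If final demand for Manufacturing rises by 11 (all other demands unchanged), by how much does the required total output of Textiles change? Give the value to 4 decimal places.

1.2384

Form M = I − A:
  [  0.98   -0.14   -0.08   -0.09   -0.06]
  [ -0.12    0.93   -0.09   -0.10   -0.03]
  [ -0.02   -0.14    0.91   -0.16   -0.07]
  [ -0.02   -0.02   -0.15    0.86   -0.14]
  [ -0.06   -0.03   -0.06   -0.15    0.93]
Leontief inverse L = M⁻¹:
  [  1.0572    0.1890    0.1487    0.1799    0.1126]
  [  0.1509    1.1294    0.1625    0.1926    0.0874]
  [  0.0623    0.1971    1.1781    0.2731    0.1402]
  [  0.0529    0.0771    0.2336    1.2579    0.2128]
  [  0.0856    0.0738    0.1285    0.2383    1.1287]
Total output x = L · d:
  x_0 = 1.0572·94 + 0.1890·14 + 0.1487·29 + 0.1799·31 + 0.1126·42 = 116.6371
  x_1 = 0.1509·94 + 1.1294·14 + 0.1625·29 + 0.1926·31 + 0.0874·42 = 44.3474
  x_2 = 0.0623·94 + 0.1971·14 + 1.1781·29 + 0.2731·31 + 0.1402·42 = 57.1379
  x_3 = 0.0529·94 + 0.0771·14 + 0.2336·29 + 1.2579·31 + 0.2128·42 = 60.7614
  x_4 = 0.0856·94 + 0.0738·14 + 0.1285·29 + 0.2383·31 + 1.1287·42 = 67.6034
Δx_0 = L[0,4] · Δd_4 = 0.1126 · 11 = 1.2384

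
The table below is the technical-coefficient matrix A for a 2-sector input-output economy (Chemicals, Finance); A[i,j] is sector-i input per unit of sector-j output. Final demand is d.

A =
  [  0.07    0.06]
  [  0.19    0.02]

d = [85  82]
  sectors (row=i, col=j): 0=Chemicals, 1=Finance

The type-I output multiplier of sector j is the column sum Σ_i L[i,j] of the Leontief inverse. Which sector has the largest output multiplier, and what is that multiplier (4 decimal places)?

Chemicals (1.3000)

Form M = I − A:
  [  0.93   -0.06]
  [ -0.19    0.98]
Leontief inverse L = M⁻¹:
  [  1.0889    0.0667]
  [  0.2111    1.0333]
Total output x = L · d:
  x_0 = 1.0889·85 + 0.0667·82 = 98.0222
  x_1 = 0.2111·85 + 1.0333·82 = 102.6778
Output multipliers (column sums of L):
  Chemicals: 1.3000
  Finance: 1.1000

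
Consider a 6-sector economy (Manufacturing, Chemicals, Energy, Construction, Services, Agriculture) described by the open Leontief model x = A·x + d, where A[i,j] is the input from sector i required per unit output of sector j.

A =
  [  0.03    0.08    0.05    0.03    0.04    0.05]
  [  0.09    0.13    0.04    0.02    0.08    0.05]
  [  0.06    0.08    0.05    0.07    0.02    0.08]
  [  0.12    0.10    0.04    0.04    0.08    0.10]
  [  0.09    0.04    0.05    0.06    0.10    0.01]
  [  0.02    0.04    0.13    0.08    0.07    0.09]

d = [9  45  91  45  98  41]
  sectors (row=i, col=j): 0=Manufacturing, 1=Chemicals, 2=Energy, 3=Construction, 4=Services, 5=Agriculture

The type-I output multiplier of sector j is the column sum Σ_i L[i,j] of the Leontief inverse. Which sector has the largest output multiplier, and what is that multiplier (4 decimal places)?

Chemicals (1.7670)

Form M = I − A:
  [  0.97   -0.08   -0.05   -0.03   -0.04   -0.05]
  [ -0.09    0.87   -0.04   -0.02   -0.08   -0.05]
  [ -0.06   -0.08    0.95   -0.07   -0.02   -0.08]
  [ -0.12   -0.10   -0.04    0.96   -0.08   -0.10]
  [ -0.09   -0.04   -0.05   -0.06    0.90   -0.01]
  [ -0.02   -0.04   -0.13   -0.08   -0.07    0.91]
Leontief inverse L = M⁻¹:
  [  1.0612    0.1175    0.0774    0.0521    0.0700    0.0781]
  [  0.1340    1.1842    0.0773    0.0494    0.1240    0.0860]
  [  0.0992    0.1286    1.0868    0.0986    0.0581    0.1195]
  [  0.1686    0.1601    0.0878    1.0770    0.1307    0.1456]
  [  0.1296    0.0832    0.0793    0.0860    1.1368    0.0406]
  [  0.0682    0.0935    0.1742    0.1187    0.1142    1.1374]
Total output x = L · d:
  x_0 = 1.0612·9 + 0.1175·45 + 0.0774·91 + 0.0521·45 + 0.0700·98 + 0.0781·41 = 34.2872
  x_1 = 0.1340·9 + 1.1842·45 + 0.0773·91 + 0.0494·45 + 0.1240·98 + 0.0860·41 = 79.4336
  x_2 = 0.0992·9 + 0.1286·45 + 1.0868·91 + 0.0986·45 + 0.0581·98 + 0.1195·41 = 120.6074
  x_3 = 0.1686·9 + 0.1601·45 + 0.0878·91 + 1.0770·45 + 0.1307·98 + 0.1456·41 = 83.9501
  x_4 = 0.1296·9 + 0.0832·45 + 0.0793·91 + 0.0860·45 + 1.1368·98 + 0.0406·41 = 129.0766
  x_5 = 0.0682·9 + 0.0935·45 + 0.1742·91 + 0.1187·45 + 0.1142·98 + 1.1374·41 = 83.8389
Output multipliers (column sums of L):
  Manufacturing: 1.6608
  Chemicals: 1.7670
  Energy: 1.5828
  Construction: 1.4818
  Services: 1.6339
  Agriculture: 1.6072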